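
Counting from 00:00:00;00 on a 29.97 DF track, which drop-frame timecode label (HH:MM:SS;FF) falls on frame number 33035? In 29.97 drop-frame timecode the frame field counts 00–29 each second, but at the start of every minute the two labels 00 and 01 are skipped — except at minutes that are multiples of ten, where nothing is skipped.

00:18:22;09

Ten DF minutes hold 17982 frames, so frame 33035 lies in block 1 (frames 17982–35963) with 15053 frames into that block.
The block's first minute is 1800 frames and the rest 1798 each; 15053 frames reaches minute 8, so 1 × 18 + 8 × 2 = 34 labels have been skipped so far.
Adding those back, label number 33035 + 34 = 33069 at 30 labels/s is 1102 s + 9 f = 0 h 18 min 22 s frame 9, i.e. 00:18:22;09.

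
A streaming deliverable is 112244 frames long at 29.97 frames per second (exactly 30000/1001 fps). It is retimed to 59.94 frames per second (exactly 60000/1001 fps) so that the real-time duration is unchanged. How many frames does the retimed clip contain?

224488 frames

Frames at target rate = 112244 × (60000/1001) / (30000/1001) = 224488.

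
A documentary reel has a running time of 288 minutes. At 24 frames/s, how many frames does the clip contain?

288 min = 17280 s.
Frames = 17280 × 24 = 414720.

414720 frames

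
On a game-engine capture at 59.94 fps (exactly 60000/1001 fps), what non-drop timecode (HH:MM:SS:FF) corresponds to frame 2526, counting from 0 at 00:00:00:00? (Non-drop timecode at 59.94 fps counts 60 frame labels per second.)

00:00:42:06

2526 ÷ 60 = 42 full seconds, remainder 6 frames.
42 s = 0 h 0 min 42 s.
Timecode: 00:00:42:06.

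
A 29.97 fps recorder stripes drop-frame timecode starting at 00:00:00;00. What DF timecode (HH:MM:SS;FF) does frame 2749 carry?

Ten DF minutes hold 17982 frames, so frame 2749 lies in block 0 (frames 0–17981) with 2749 frames into that block.
The block's first minute is 1800 frames and the rest 1798 each; 2749 frames reaches minute 1, so 0 × 18 + 1 × 2 = 2 labels have been skipped so far.
Adding those back, label number 2749 + 2 = 2751 at 30 labels/s is 91 s + 21 f = 0 h 1 min 31 s frame 21, i.e. 00:01:31;21.

00:01:31;21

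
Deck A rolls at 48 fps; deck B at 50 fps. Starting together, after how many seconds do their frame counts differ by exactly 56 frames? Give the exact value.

28 seconds

The gap grows by |50 − 48| = 2 frames per second.
Time for a 56-frame gap: 56 ÷ (2) = 28 s.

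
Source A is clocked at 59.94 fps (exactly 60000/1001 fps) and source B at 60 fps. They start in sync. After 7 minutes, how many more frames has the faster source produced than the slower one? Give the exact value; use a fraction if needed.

3600/143 frames

7 min = 420 s.
A emits 60000/1001 × 420 = 3600000/143 frames; B emits 60 × 420 = 25200.
Difference = 3600/143 frames (≈ 25.1748); B is ahead of A.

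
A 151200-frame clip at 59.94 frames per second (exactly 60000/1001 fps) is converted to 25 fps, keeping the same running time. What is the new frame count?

63063 frames

Target frames = source frames × (target rate / source rate) = 151200 × (25)/(60000/1001) = 151200 × 1001/2400 = 63063.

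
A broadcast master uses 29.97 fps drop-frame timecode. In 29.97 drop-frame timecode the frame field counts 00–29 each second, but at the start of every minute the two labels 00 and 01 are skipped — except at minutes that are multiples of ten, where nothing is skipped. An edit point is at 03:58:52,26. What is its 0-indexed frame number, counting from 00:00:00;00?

429556

As if non-drop at 30 labels/s: (3 × 3600 + 58 × 60 + 52) × 30 + 26 = 429986.
Minute boundaries passed: 238; those not divisible by 10: 238 − 23 = 215; dropped labels = 2 × 215 = 430.
Actual frame index = 429986 − 430 = 429556.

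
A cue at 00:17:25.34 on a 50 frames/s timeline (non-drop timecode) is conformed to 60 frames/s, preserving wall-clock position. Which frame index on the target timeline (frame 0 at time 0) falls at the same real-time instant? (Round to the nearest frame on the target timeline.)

Source frame index: (0×3600 + 17×60 + 25) × 50 + 34 = 52284.
Real time: 52284 / (50) = 26142/25 s.
Target frame: (26142/25) × (60) = 313704/5 ≈ 62740.800 → 62741.

frame 62741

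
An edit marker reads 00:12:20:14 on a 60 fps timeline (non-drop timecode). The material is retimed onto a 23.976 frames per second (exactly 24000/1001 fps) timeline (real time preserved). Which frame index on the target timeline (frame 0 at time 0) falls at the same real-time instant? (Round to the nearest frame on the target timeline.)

frame 17748

Source frame index: (0×3600 + 12×60 + 20) × 60 + 14 = 44414.
Real time: 44414 / (60) = 22207/30 s.
Target frame: (22207/30) × (24000/1001) = 17765600/1001 ≈ 17747.852 → 17748.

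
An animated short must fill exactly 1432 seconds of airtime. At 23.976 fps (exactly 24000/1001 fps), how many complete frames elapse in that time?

34333 frames

Frames = 1432 × 24000/1001 = 34368000/1001 ≈ 34333.6663.
Complete frames: 34333.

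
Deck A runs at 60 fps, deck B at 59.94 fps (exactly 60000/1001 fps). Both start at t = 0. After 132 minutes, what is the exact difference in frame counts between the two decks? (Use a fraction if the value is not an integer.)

132 min = 7920 s.
A emits 60 × 7920 = 475200 frames; B emits 60000/1001 × 7920 = 43200000/91.
Difference = 43200/91 frames (≈ 474.7253); B is behind A.

43200/91 frames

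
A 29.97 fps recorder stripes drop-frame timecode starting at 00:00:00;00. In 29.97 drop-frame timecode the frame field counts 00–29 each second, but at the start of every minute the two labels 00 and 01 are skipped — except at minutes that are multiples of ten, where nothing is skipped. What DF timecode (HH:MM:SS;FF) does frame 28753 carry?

00:15:59;11

Each 10-minute DF block holds 10 × 60 × 30 − 9 × 2 = 17982 frames. 28753 ÷ 17982 → 1 full block, remainder 10771.
Within the partial block the first minute is 1800 frames and each further minute 1798, so 5 further minute boundaries passed. Total skipped labels = 18 × 1 + 2 × 5 = 28.
Non-drop label index = 28753 + 28 = 28781; at 30 labels/s that is 00:15:59:11, i.e. DF 00:15:59;11.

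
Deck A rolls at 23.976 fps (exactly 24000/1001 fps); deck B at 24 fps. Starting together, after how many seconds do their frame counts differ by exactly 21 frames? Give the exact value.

875.875 seconds

The gap grows by |24 − 24000/1001| = 24/1001 frames per second.
Time for a 21-frame gap: 21 ÷ (24/1001) = 875.875 s.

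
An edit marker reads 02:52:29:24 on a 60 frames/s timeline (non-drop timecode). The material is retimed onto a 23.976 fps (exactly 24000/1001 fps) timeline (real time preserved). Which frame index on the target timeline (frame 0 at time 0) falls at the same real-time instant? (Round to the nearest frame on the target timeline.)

frame 248137

Source frame index: (2×3600 + 52×60 + 29) × 60 + 24 = 620964.
Real time: 620964 / (60) = 51747/5 s.
Target frame: (51747/5) × (24000/1001) = 248385600/1001 ≈ 248137.463 → 248137.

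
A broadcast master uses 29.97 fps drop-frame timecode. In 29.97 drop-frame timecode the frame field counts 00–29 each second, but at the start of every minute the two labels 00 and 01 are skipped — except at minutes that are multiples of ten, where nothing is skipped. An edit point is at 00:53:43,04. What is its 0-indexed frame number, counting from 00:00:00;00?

96598

As if non-drop at 30 labels/s: (0 × 3600 + 53 × 60 + 43) × 30 + 4 = 96694.
Minute boundaries passed: 53; those not divisible by 10: 53 − 5 = 48; dropped labels = 2 × 48 = 96.
Actual frame index = 96694 − 96 = 96598.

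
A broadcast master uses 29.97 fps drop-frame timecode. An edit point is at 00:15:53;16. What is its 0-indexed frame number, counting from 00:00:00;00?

28578

As if non-drop at 30 labels/s: (0 × 3600 + 15 × 60 + 53) × 30 + 16 = 28606.
Minute boundaries passed: 15; those not divisible by 10: 15 − 1 = 14; dropped labels = 2 × 14 = 28.
Actual frame index = 28606 − 28 = 28578.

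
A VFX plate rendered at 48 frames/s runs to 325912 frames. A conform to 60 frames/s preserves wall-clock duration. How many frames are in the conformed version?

Target frames = source frames × (target rate / source rate) = 325912 × (60)/(48) = 325912 × 5/4 = 407390.

407390 frames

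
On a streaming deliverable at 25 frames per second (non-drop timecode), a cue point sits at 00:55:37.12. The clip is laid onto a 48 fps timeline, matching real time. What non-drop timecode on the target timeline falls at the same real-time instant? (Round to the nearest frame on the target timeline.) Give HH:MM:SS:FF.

00:55:37:23

Source frame index: (0×3600 + 55×60 + 37) × 25 + 12 = 83437.
Real time: 83437 / (25) = 83437/25 s.
Target frame: (83437/25) × (48) = 4004976/25 ≈ 160199.040 → 160199.
At 48 labels/s: frame 160199 → 00:55:37:23.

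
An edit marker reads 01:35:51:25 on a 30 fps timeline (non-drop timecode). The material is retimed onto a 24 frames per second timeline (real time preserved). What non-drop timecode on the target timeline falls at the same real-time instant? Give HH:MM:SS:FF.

Source frame index: (1×3600 + 35×60 + 51) × 30 + 25 = 172555.
Real time: 172555 / (30) = 34511/6 s.
Target frame: (34511/6) × (24) = 138044.
At 24 labels/s: frame 138044 → 01:35:51:20.

01:35:51:20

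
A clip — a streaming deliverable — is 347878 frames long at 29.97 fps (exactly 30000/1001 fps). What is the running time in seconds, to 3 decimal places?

11607.529 seconds

Running time = 347878 × 1001/30000 = 174112939/15000 s ≈ 11607.529 s.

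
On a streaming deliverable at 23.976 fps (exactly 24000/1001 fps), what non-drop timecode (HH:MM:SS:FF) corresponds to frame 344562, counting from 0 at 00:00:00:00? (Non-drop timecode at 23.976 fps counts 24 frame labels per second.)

03:59:16:18

344562 ÷ 24 = 14356 full seconds, remainder 18 frames.
14356 s = 3 h 59 min 16 s.
Timecode: 03:59:16:18.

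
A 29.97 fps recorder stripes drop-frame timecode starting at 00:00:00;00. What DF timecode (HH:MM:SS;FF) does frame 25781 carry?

Ten DF minutes hold 17982 frames, so frame 25781 lies in block 1 (frames 17982–35963) with 7799 frames into that block.
The block's first minute is 1800 frames and the rest 1798 each; 7799 frames reaches minute 4, so 1 × 18 + 4 × 2 = 26 labels have been skipped so far.
Adding those back, label number 25781 + 26 = 25807 at 30 labels/s is 860 s + 7 f = 0 h 14 min 20 s frame 7, i.e. 00:14:20;07.

00:14:20;07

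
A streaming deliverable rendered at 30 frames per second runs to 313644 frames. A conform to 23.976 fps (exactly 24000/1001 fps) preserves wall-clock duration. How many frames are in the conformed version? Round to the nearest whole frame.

250665 frames

Frames at target rate = 313644 × (24000/1001) / (30) = 250915200/1001 ≈ 250664.535.
Nearest whole frame: 250665.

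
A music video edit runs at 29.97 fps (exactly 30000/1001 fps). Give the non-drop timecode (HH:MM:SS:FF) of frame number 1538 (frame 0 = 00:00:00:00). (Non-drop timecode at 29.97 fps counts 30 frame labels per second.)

00:00:51:08

1538 ÷ 30 = 51 full seconds, remainder 8 frames.
51 s = 0 h 0 min 51 s.
Timecode: 00:00:51:08.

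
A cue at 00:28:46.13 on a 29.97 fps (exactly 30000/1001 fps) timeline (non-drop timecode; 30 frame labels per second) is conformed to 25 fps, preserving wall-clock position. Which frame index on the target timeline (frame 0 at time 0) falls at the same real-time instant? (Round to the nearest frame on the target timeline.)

frame 43204

Source frame index: (0×3600 + 28×60 + 46) × 30 + 13 = 51793.
Real time: 51793 / (30000/1001) = 51844793/30000 s.
Target frame: (51844793/30000) × (25) = 51844793/1200 ≈ 43203.994 → 43204.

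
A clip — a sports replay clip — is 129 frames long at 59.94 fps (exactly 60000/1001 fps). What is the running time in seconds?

2.15215 seconds

Running time = 129 / (60000/1001) = 2.15215 s.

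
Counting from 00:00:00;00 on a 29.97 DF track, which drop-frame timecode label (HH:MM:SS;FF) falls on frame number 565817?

05:14:39;13

Each 10-minute DF block holds 10 × 60 × 30 − 9 × 2 = 17982 frames. 565817 ÷ 17982 → 31 full blocks, remainder 8375.
Within the partial block the first minute is 1800 frames and each further minute 1798, so 4 further minute boundaries passed. Total skipped labels = 18 × 31 + 2 × 4 = 566.
Non-drop label index = 565817 + 566 = 566383; at 30 labels/s that is 05:14:39:13, i.e. DF 05:14:39;13.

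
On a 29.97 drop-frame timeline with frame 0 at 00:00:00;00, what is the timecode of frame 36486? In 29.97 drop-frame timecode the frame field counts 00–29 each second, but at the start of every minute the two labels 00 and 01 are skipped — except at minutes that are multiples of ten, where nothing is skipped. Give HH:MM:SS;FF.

Ten DF minutes hold 17982 frames, so frame 36486 lies in block 2 (frames 35964–53945) with 522 frames into that block.
The block's first minute is 1800 frames and the rest 1798 each; 522 frames reaches minute 0, so 2 × 18 + 0 × 2 = 36 labels have been skipped so far.
Adding those back, label number 36486 + 36 = 36522 at 30 labels/s is 1217 s + 12 f = 0 h 20 min 17 s frame 12, i.e. 00:20:17;12.

00:20:17;12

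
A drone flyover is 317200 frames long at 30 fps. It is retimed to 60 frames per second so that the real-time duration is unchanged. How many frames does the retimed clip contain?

634400 frames

Frames at target rate = 317200 × (60) / (30) = 634400.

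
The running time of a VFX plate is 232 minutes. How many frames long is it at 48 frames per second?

232 min = 13920 s.
Frames = 13920 × 48 = 668160.

668160 frames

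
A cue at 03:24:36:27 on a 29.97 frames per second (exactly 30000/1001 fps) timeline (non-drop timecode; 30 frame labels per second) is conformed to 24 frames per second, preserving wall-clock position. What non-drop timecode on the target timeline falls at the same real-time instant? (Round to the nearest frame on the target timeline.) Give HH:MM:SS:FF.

Source frame index: (3×3600 + 24×60 + 36) × 30 + 27 = 368307.
Real time: 368307 / (30000/1001) = 122891769/10000 s.
Target frame: (122891769/10000) × (24) = 368675307/1250 ≈ 294940.246 → 294940.
At 24 labels/s: frame 294940 → 03:24:49:04.

03:24:49:04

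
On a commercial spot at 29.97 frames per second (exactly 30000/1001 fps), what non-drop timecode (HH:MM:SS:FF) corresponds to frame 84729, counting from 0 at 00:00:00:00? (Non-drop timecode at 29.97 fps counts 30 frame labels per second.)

84729 ÷ 30 = 2824 full seconds, remainder 9 frames.
2824 s = 0 h 47 min 4 s.
Timecode: 00:47:04:09.

00:47:04:09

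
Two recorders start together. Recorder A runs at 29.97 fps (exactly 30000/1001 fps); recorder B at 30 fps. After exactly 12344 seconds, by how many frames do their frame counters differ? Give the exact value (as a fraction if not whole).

A emits 30000/1001 × 12344 = 370320000/1001 frames; B emits 30 × 12344 = 370320.
Difference = 370320/1001 frames (≈ 369.9500); B is ahead of A.

370320/1001 frames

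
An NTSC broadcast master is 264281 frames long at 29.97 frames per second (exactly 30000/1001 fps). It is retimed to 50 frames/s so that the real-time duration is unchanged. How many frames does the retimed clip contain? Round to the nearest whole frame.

Frames at target rate = 264281 × (50) / (30000/1001) = 264545281/600 ≈ 440908.802.
Nearest whole frame: 440909.

440909 frames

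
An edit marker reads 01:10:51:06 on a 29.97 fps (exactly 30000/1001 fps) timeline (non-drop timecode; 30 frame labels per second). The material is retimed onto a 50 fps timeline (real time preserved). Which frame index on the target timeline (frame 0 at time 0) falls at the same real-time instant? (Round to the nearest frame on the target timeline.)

frame 212773

Source frame index: (1×3600 + 10×60 + 51) × 30 + 6 = 127536.
Real time: 127536 / (30000/1001) = 2659657/625 s.
Target frame: (2659657/625) × (50) = 5319314/25 ≈ 212772.560 → 212773.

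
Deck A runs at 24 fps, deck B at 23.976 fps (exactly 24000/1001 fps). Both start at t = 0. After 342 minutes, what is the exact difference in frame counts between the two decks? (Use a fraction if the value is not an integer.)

342 min = 20520 s.
A emits 24 × 20520 = 492480 frames; B emits 24000/1001 × 20520 = 492480000/1001.
Difference = 492480/1001 frames (≈ 491.9880); B is behind A.

492480/1001 frames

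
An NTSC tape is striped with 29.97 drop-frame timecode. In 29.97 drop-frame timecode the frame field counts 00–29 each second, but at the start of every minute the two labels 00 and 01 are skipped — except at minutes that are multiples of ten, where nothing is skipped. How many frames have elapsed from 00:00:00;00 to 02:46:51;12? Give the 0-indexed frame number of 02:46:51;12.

300042

Complete 10-minute blocks: 16, each 17982 frames → 287712.
Remaining 6 whole minutes in the current block: 1800 + 5 × 1798 = 10790 frames.
Within the current minute: 51 × 30 + 12 − 2 = 1540 (labels ;00/;01 skipped at this minute). Total = 287712 + 10790 + 1540 = 300042.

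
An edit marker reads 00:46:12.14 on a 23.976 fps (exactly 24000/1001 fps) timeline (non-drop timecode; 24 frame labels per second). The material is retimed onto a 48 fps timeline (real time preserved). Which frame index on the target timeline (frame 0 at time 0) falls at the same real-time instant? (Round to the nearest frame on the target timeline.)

frame 133217

Source frame index: (0×3600 + 46×60 + 12) × 24 + 14 = 66542.
Real time: 66542 / (24000/1001) = 33304271/12000 s.
Target frame: (33304271/12000) × (48) = 33304271/250 ≈ 133217.084 → 133217.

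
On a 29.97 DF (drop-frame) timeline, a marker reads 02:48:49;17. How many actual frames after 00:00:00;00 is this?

Complete 10-minute blocks: 16, each 17982 frames → 287712.
Remaining 8 whole minutes in the current block: 1800 + 7 × 1798 = 14386 frames.
Within the current minute: 49 × 30 + 17 − 2 = 1485 (labels ;00/;01 skipped at this minute). Total = 287712 + 14386 + 1485 = 303583.

303583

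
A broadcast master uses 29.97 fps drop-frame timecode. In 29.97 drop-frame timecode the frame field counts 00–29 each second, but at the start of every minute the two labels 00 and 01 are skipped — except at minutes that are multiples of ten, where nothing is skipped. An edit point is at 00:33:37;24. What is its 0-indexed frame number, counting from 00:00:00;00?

60474

As if non-drop at 30 labels/s: (0 × 3600 + 33 × 60 + 37) × 30 + 24 = 60534.
Minute boundaries passed: 33; those not divisible by 10: 33 − 3 = 30; dropped labels = 2 × 30 = 60.
Actual frame index = 60534 − 60 = 60474.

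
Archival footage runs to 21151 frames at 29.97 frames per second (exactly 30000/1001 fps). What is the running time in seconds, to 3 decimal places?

Running time = 21151 × 1001/30000 = 21172151/30000 s ≈ 705.738 s.

705.738 seconds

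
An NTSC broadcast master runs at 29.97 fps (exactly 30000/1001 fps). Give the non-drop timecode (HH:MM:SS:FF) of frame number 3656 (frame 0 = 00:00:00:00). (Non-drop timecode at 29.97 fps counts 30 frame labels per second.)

00:02:01:26

3656 ÷ 30 = 121 full seconds, remainder 26 frames.
121 s = 0 h 2 min 1 s.
Timecode: 00:02:01:26.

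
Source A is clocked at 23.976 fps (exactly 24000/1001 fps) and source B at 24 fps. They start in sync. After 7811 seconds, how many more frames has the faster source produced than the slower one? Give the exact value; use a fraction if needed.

187464/1001 frames

A emits 24000/1001 × 7811 = 187464000/1001 frames; B emits 24 × 7811 = 187464.
Difference = 187464/1001 frames (≈ 187.2767); B is ahead of A.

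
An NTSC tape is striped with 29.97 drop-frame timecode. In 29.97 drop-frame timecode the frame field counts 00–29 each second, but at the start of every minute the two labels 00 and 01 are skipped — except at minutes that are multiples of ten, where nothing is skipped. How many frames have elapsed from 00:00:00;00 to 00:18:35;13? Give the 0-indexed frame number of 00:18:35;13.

Complete 10-minute blocks: 1, each 17982 frames → 17982.
Remaining 8 whole minutes in the current block: 1800 + 7 × 1798 = 14386 frames.
Within the current minute: 35 × 30 + 13 − 2 = 1061 (labels ;00/;01 skipped at this minute). Total = 17982 + 14386 + 1061 = 33429.

33429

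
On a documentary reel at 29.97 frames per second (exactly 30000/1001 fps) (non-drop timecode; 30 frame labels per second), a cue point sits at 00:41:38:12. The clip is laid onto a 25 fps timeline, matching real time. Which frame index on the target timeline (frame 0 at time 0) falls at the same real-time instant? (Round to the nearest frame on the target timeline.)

Source frame index: (0×3600 + 41×60 + 38) × 30 + 12 = 74952.
Real time: 74952 / (30000/1001) = 3126123/1250 s.
Target frame: (3126123/1250) × (25) = 3126123/50 ≈ 62522.460 → 62522.

frame 62522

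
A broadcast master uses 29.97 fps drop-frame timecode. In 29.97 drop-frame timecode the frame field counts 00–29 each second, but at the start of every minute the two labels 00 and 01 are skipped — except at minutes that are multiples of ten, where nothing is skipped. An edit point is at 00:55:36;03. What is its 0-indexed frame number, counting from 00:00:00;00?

As if non-drop at 30 labels/s: (0 × 3600 + 55 × 60 + 36) × 30 + 3 = 100083.
Minute boundaries passed: 55; those not divisible by 10: 55 − 5 = 50; dropped labels = 2 × 50 = 100.
Actual frame index = 100083 − 100 = 99983.

99983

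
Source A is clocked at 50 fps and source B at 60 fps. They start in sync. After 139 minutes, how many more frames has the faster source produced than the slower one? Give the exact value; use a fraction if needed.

139 min = 8340 s.
A emits 50 × 8340 = 417000 frames; B emits 60 × 8340 = 500400.
Difference = 83400 frames; B is ahead of A.

83400 frames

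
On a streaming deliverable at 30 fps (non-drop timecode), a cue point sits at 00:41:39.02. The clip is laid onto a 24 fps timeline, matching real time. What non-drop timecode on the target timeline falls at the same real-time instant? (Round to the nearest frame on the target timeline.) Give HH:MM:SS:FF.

00:41:39:02

Source frame index: (0×3600 + 41×60 + 39) × 30 + 2 = 74972.
Real time: 74972 / (30) = 37486/15 s.
Target frame: (37486/15) × (24) = 299888/5 ≈ 59977.600 → 59978.
At 24 labels/s: frame 59978 → 00:41:39:02.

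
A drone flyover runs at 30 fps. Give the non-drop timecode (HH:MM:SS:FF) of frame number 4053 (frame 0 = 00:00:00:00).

00:02:15:03

4053 ÷ 30 = 135 full seconds, remainder 3 frames.
135 s = 0 h 2 min 15 s.
Timecode: 00:02:15:03.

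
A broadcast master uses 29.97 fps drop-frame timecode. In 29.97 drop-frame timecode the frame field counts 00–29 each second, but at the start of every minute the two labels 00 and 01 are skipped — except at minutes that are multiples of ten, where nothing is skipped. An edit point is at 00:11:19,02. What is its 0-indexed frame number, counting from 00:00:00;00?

Complete 10-minute blocks: 1, each 17982 frames → 17982.
Remaining 1 whole minute in the current block: 1800 + 0 × 1798 = 1800 frames.
Within the current minute: 19 × 30 + 2 − 2 = 570 (labels ;00/;01 skipped at this minute). Total = 17982 + 1800 + 570 = 20352.

20352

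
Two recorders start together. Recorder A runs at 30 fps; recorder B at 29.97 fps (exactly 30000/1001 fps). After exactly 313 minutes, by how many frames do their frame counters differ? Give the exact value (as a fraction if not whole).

313 min = 18780 s.
A emits 30 × 18780 = 563400 frames; B emits 30000/1001 × 18780 = 563400000/1001.
Difference = 563400/1001 frames (≈ 562.8372); B is behind A.

563400/1001 frames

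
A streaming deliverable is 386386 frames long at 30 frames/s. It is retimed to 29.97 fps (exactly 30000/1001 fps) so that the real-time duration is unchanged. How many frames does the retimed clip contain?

386000 frames

Target frames = source frames × (target rate / source rate) = 386386 × (30000/1001)/(30) = 386386 × 1000/1001 = 386000.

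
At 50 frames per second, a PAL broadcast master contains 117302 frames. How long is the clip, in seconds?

2346.04 seconds

Running time = 117302 / (50) = 2346.04 s.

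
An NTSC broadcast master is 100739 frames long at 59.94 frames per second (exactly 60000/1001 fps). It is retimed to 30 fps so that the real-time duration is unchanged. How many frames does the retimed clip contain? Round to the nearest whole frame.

50420 frames

Frames at target rate = 100739 × (30) / (60000/1001) = 100839739/2000 ≈ 50419.870.
Nearest whole frame: 50420.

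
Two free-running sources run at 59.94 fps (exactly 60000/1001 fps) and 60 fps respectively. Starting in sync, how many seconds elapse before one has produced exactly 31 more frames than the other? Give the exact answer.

The gap grows by |60 − 60000/1001| = 60/1001 frames per second.
Time for a 31-frame gap: 31 ÷ (60/1001) = 31031/60 s.

31031/60 seconds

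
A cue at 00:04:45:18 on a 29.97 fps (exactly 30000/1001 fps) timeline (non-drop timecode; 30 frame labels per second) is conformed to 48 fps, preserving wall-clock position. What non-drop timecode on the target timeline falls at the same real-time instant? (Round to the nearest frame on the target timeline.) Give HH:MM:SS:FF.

Source frame index: (0×3600 + 4×60 + 45) × 30 + 18 = 8568.
Real time: 8568 / (30000/1001) = 357357/1250 s.
Target frame: (357357/1250) × (48) = 8576568/625 ≈ 13722.509 → 13723.
At 48 labels/s: frame 13723 → 00:04:45:43.

00:04:45:43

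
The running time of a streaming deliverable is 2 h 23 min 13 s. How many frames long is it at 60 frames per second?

2 h 23 min 13 s = 8593 s.
Frames = 8593 × 60 = 515580.

515580 frames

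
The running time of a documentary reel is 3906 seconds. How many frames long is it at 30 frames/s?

Frames = 3906 × 30 = 117180.

117180 frames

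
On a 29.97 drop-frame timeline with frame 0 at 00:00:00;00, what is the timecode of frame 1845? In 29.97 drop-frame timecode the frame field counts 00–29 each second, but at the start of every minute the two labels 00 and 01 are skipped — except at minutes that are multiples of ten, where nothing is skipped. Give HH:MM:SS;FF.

00:01:01;17

Ten DF minutes hold 17982 frames, so frame 1845 lies in block 0 (frames 0–17981) with 1845 frames into that block.
The block's first minute is 1800 frames and the rest 1798 each; 1845 frames reaches minute 1, so 0 × 18 + 1 × 2 = 2 labels have been skipped so far.
Adding those back, label number 1845 + 2 = 1847 at 30 labels/s is 61 s + 17 f = 0 h 1 min 1 s frame 17, i.e. 00:01:01;17.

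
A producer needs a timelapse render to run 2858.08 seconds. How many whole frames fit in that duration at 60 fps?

171484 frames

Frames = 2858.08 × 60 = 857424/5 ≈ 171484.8000.
Complete frames: 171484.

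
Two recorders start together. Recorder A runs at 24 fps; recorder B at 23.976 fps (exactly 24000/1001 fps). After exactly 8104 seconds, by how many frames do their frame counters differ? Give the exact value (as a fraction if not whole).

A emits 24 × 8104 = 194496 frames; B emits 24000/1001 × 8104 = 194496000/1001.
Difference = 194496/1001 frames (≈ 194.3017); B is behind A.

194496/1001 frames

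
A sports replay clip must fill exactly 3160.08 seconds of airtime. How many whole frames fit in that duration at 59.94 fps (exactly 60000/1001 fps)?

189415 frames

Frames = 3160.08 × 60000/1001 = 2462400/13 ≈ 189415.3846.
Complete frames: 189415.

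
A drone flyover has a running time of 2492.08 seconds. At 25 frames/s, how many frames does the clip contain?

Frames = 2492.08 × 25 = 62302.

62302 frames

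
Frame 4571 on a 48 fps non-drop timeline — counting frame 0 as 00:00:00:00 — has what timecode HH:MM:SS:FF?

00:01:35:11

4571 ÷ 48 = 95 full seconds, remainder 11 frames.
95 s = 0 h 1 min 35 s.
Timecode: 00:01:35:11.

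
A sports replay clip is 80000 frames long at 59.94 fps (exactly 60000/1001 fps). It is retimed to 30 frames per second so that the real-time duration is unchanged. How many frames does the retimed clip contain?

Target frames = source frames × (target rate / source rate) = 80000 × (30)/(60000/1001) = 80000 × 1001/2000 = 40040.

40040 frames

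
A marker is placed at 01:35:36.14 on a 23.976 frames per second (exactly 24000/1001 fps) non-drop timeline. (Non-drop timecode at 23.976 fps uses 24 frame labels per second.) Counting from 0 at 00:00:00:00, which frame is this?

Total seconds to the label: (1 × 3600 + 35 × 60 + 36) = 5736.
Frame index = 5736 × 24 + 14 = 137678.

137678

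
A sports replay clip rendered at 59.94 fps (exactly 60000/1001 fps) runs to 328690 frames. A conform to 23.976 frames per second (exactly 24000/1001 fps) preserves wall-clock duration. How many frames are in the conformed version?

131476 frames

Target frames = source frames × (target rate / source rate) = 328690 × (24000/1001)/(60000/1001) = 328690 × 2/5 = 131476.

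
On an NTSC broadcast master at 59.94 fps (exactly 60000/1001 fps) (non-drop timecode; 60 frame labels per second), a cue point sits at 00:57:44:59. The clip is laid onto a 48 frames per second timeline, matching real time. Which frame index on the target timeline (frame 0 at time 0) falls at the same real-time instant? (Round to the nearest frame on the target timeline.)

Source frame index: (0×3600 + 57×60 + 44) × 60 + 59 = 207899.
Real time: 207899 / (60000/1001) = 208106899/60000 s.
Target frame: (208106899/60000) × (48) = 208106899/1250 ≈ 166485.519 → 166486.

frame 166486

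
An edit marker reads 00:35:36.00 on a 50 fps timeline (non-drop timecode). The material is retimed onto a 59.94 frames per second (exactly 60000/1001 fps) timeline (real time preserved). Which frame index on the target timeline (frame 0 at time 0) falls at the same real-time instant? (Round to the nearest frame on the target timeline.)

Source frame index: (0×3600 + 35×60 + 36) × 50 + 0 = 106800.
Real time: 106800 / (50) = 2136 s.
Target frame: (2136) × (60000/1001) = 128160000/1001 ≈ 128031.968 → 128032.

frame 128032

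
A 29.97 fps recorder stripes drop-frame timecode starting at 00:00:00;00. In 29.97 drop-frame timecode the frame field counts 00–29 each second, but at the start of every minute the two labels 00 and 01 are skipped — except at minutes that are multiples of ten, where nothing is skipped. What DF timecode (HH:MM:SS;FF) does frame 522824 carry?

04:50:44;26

Ten DF minutes hold 17982 frames, so frame 522824 lies in block 29 (frames 521478–539459) with 1346 frames into that block.
The block's first minute is 1800 frames and the rest 1798 each; 1346 frames reaches minute 0, so 29 × 18 + 0 × 2 = 522 labels have been skipped so far.
Adding those back, label number 522824 + 522 = 523346 at 30 labels/s is 17444 s + 26 f = 4 h 50 min 44 s frame 26, i.e. 04:50:44;26.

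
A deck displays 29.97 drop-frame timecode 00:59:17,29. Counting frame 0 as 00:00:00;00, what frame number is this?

Complete 10-minute blocks: 5, each 17982 frames → 89910.
Remaining 9 whole minutes in the current block: 1800 + 8 × 1798 = 16184 frames.
Within the current minute: 17 × 30 + 29 − 2 = 537 (labels ;00/;01 skipped at this minute). Total = 89910 + 16184 + 537 = 106631.

106631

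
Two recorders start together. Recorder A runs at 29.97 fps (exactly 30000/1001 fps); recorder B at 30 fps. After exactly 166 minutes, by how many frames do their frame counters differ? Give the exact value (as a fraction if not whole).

298800/1001 frames

166 min = 9960 s.
A emits 30000/1001 × 9960 = 298800000/1001 frames; B emits 30 × 9960 = 298800.
Difference = 298800/1001 frames (≈ 298.5015); B is ahead of A.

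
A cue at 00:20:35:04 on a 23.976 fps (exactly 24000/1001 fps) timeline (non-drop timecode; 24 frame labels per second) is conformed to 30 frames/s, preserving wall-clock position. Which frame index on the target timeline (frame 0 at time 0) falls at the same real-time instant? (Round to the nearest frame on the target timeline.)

Source frame index: (0×3600 + 20×60 + 35) × 24 + 4 = 29644.
Real time: 29644 / (24000/1001) = 7418411/6000 s.
Target frame: (7418411/6000) × (30) = 7418411/200 ≈ 37092.055 → 37092.

frame 37092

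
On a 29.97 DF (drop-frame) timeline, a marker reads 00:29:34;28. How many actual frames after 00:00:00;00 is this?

Complete 10-minute blocks: 2, each 17982 frames → 35964.
Remaining 9 whole minutes in the current block: 1800 + 8 × 1798 = 16184 frames.
Within the current minute: 34 × 30 + 28 − 2 = 1046 (labels ;00/;01 skipped at this minute). Total = 35964 + 16184 + 1046 = 53194.

53194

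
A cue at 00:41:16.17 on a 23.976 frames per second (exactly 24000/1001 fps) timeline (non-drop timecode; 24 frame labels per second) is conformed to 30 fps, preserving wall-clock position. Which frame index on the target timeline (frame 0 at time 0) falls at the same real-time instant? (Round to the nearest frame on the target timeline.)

frame 74376

Source frame index: (0×3600 + 41×60 + 16) × 24 + 17 = 59441.
Real time: 59441 / (24000/1001) = 59500441/24000 s.
Target frame: (59500441/24000) × (30) = 59500441/800 ≈ 74375.551 → 74376.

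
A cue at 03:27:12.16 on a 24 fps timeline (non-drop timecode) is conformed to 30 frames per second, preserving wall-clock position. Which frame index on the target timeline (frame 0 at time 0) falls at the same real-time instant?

frame 372980

Source frame index: (3×3600 + 27×60 + 12) × 24 + 16 = 298384.
Real time: 298384 / (24) = 37298/3 s.
Target frame: (37298/3) × (30) = 372980.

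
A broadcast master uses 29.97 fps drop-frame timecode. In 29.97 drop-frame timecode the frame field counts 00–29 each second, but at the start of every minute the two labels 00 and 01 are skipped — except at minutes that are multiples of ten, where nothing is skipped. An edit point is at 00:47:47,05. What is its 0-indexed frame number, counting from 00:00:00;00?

85929

As if non-drop at 30 labels/s: (0 × 3600 + 47 × 60 + 47) × 30 + 5 = 86015.
Minute boundaries passed: 47; those not divisible by 10: 47 − 4 = 43; dropped labels = 2 × 43 = 86.
Actual frame index = 86015 − 86 = 85929.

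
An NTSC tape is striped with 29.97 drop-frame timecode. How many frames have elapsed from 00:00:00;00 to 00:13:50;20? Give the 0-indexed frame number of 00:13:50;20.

24896

As if non-drop at 30 labels/s: (0 × 3600 + 13 × 60 + 50) × 30 + 20 = 24920.
Minute boundaries passed: 13; those not divisible by 10: 13 − 1 = 12; dropped labels = 2 × 12 = 24.
Actual frame index = 24920 − 24 = 24896.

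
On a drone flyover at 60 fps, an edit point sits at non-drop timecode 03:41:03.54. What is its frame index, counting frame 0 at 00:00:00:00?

frame 795834

Total seconds to the label: (3 × 3600 + 41 × 60 + 3) = 13263.
Frame index = 13263 × 60 + 54 = 795834.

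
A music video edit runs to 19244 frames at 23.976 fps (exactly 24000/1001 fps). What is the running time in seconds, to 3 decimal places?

802.635 seconds

Running time = 19244 × 1001/24000 = 4815811/6000 s ≈ 802.635 s.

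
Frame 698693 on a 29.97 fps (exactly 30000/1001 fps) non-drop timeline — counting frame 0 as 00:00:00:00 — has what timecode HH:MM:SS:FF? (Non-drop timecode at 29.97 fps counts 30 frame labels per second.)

698693 ÷ 30 = 23289 full seconds, remainder 23 frames.
23289 s = 6 h 28 min 9 s.
Timecode: 06:28:09:23.

06:28:09:23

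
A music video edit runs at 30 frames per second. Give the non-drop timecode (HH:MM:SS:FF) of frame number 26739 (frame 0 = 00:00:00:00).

00:14:51:09

26739 ÷ 30 = 891 full seconds, remainder 9 frames.
891 s = 0 h 14 min 51 s.
Timecode: 00:14:51:09.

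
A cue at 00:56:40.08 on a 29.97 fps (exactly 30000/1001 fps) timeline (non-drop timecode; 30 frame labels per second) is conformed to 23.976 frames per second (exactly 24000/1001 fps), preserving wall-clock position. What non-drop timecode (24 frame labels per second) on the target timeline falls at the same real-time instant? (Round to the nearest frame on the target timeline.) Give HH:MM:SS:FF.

00:56:40:06

Source frame index: (0×3600 + 56×60 + 40) × 30 + 8 = 102008.
Real time: 102008 / (30000/1001) = 12763751/3750 s.
Target frame: (12763751/3750) × (24000/1001) = 408032/5 ≈ 81606.400 → 81606.
At 24 labels/s: frame 81606 → 00:56:40:06.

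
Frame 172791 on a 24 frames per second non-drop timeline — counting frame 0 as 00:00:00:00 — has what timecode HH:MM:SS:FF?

172791 ÷ 24 = 7199 full seconds, remainder 15 frames.
7199 s = 1 h 59 min 59 s.
Timecode: 01:59:59:15.

01:59:59:15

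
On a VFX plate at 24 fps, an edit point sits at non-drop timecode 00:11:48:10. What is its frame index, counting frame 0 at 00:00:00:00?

Total seconds to the label: (0 × 3600 + 11 × 60 + 48) = 708.
Frame index = 708 × 24 + 10 = 17002.

frame 17002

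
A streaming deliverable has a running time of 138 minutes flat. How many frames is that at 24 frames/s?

138 min = 8280 s.
Frames = 8280 × 24 = 198720.

198720 frames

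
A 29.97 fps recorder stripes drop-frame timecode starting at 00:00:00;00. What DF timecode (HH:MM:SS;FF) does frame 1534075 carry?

14:13:07;01

Ten DF minutes hold 17982 frames, so frame 1534075 lies in block 85 (frames 1528470–1546451) with 5605 frames into that block.
The block's first minute is 1800 frames and the rest 1798 each; 5605 frames reaches minute 3, so 85 × 18 + 3 × 2 = 1536 labels have been skipped so far.
Adding those back, label number 1534075 + 1536 = 1535611 at 30 labels/s is 51187 s + 1 f = 14 h 13 min 7 s frame 1, i.e. 14:13:07;01.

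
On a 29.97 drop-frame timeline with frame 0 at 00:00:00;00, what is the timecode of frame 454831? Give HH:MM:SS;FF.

04:12:56;05

Ten DF minutes hold 17982 frames, so frame 454831 lies in block 25 (frames 449550–467531) with 5281 frames into that block.
The block's first minute is 1800 frames and the rest 1798 each; 5281 frames reaches minute 2, so 25 × 18 + 2 × 2 = 454 labels have been skipped so far.
Adding those back, label number 454831 + 454 = 455285 at 30 labels/s is 15176 s + 5 f = 4 h 12 min 56 s frame 5, i.e. 04:12:56;05.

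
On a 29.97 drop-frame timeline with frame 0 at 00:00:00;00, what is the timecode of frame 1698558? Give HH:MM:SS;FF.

Each 10-minute DF block holds 10 × 60 × 30 − 9 × 2 = 17982 frames. 1698558 ÷ 17982 → 94 full blocks, remainder 8250.
Within the partial block the first minute is 1800 frames and each further minute 1798, so 4 further minute boundaries passed. Total skipped labels = 18 × 94 + 2 × 4 = 1700.
Non-drop label index = 1698558 + 1700 = 1700258; at 30 labels/s that is 15:44:35:08, i.e. DF 15:44:35;08.

15:44:35;08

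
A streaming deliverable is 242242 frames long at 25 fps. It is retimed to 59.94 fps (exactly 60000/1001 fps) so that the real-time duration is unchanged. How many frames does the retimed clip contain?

Target frames = source frames × (target rate / source rate) = 242242 × (60000/1001)/(25) = 242242 × 2400/1001 = 580800.

580800 frames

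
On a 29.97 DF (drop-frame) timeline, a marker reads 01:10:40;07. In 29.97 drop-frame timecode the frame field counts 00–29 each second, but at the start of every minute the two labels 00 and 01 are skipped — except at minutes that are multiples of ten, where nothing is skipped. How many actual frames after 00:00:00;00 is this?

127081

Complete 10-minute blocks: 7, each 17982 frames → 125874.
Remaining 0 whole minutes in the current block: 0 frames.
Within the current minute: 40 × 30 + 7 = 1207. Total = 125874 + 0 + 1207 = 127081.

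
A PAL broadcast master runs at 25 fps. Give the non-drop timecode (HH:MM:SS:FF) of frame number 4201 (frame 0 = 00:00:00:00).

00:02:48:01

4201 ÷ 25 = 168 full seconds, remainder 1 frame.
168 s = 0 h 2 min 48 s.
Timecode: 00:02:48:01.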